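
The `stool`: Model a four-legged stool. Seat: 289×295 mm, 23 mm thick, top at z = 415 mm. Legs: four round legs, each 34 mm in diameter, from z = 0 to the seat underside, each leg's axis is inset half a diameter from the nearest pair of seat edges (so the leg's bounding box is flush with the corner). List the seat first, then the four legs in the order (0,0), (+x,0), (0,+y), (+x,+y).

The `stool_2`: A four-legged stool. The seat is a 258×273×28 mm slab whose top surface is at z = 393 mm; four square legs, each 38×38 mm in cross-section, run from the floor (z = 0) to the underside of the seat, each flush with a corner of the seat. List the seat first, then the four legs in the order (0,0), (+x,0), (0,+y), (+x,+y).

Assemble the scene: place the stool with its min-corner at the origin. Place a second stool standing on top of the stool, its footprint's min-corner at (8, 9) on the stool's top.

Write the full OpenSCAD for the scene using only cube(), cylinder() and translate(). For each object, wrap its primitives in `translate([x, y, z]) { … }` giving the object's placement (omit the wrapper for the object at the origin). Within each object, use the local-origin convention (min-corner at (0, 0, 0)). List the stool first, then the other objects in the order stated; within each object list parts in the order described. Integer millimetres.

translate([0, 0, 392]) cube([289, 295, 23]);
translate([17, 17, 0]) cylinder(h = 392, r = 17);
translate([272, 17, 0]) cylinder(h = 392, r = 17);
translate([17, 278, 0]) cylinder(h = 392, r = 17);
translate([272, 278, 0]) cylinder(h = 392, r = 17);
translate([8, 9, 415]) {
  translate([0, 0, 365]) cube([258, 273, 28]);
  cube([38, 38, 365]);
  translate([220, 0, 0]) cube([38, 38, 365]);
  translate([0, 235, 0]) cube([38, 38, 365]);
  translate([220, 235, 0]) cube([38, 38, 365]);
}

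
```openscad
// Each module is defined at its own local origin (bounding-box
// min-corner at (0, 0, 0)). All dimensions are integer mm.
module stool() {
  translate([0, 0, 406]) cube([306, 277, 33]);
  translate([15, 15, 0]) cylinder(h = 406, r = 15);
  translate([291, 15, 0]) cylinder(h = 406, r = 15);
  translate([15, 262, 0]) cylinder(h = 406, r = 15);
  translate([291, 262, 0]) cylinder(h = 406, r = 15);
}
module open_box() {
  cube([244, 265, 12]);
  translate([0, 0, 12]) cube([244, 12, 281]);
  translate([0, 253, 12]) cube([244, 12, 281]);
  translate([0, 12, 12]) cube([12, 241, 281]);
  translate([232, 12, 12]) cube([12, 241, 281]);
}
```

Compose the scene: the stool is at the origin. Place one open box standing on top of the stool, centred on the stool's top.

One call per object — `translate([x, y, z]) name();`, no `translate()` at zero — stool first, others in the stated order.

stool();
translate([31, 6, 439]) open_box();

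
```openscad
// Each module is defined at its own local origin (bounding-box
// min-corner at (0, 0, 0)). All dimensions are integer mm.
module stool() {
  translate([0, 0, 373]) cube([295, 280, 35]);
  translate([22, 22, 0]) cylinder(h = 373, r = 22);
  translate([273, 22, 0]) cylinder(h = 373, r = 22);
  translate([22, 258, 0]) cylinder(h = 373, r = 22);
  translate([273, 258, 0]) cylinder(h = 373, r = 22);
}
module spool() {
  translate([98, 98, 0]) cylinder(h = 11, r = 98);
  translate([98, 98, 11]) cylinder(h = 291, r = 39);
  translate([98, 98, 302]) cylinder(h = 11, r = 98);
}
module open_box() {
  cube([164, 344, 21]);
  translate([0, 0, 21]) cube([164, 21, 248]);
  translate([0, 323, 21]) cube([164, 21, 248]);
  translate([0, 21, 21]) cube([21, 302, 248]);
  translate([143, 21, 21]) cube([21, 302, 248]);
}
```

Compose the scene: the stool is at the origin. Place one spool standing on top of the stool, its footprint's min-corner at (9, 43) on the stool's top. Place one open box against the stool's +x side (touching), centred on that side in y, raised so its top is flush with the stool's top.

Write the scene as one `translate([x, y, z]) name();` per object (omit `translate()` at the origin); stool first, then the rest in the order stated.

stool();
translate([9, 43, 408]) spool();
translate([295, -32, 139]) open_box();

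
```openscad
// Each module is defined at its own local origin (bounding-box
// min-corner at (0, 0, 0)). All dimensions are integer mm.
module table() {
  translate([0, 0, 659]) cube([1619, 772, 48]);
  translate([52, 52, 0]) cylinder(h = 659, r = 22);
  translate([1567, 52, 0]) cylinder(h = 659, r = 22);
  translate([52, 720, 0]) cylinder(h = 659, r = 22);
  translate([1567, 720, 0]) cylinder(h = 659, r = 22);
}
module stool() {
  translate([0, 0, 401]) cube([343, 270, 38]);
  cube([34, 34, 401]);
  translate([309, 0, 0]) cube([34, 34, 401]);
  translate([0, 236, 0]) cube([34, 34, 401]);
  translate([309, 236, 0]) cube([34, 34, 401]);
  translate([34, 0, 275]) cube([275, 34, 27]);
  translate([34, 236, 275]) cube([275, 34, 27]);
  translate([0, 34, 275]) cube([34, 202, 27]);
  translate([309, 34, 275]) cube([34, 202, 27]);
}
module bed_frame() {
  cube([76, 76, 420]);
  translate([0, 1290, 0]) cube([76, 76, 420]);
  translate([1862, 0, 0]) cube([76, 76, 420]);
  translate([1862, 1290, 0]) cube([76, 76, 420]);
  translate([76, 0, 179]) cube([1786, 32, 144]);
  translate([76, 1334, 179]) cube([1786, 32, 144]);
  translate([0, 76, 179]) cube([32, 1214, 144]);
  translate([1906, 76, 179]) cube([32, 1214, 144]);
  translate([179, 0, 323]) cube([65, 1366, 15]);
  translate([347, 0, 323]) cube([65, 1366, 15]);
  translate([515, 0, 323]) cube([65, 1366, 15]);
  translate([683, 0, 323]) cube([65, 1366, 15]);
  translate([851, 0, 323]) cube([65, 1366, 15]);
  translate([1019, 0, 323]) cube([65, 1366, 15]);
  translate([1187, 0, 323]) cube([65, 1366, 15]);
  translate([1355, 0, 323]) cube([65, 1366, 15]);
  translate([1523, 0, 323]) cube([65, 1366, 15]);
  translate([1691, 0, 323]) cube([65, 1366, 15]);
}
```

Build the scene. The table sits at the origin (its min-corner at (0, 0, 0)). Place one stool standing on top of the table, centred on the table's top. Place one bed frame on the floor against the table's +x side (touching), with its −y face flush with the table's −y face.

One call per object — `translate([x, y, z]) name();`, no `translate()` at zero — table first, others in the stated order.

table();
translate([638, 251, 707]) stool();
translate([1619, 0, 0]) bed_frame();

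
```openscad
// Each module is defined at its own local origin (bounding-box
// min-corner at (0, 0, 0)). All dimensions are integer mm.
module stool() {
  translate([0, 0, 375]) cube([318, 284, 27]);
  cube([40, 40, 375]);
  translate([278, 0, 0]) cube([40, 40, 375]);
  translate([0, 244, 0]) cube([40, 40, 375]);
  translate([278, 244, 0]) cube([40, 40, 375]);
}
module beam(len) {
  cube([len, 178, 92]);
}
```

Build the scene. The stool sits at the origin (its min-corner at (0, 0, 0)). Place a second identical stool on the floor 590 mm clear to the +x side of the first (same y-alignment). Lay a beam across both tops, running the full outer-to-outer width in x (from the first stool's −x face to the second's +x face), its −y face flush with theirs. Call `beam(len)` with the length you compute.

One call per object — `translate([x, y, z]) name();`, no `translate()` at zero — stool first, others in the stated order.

stool();
translate([908, 0, 0]) stool();
translate([0, 0, 402]) beam(1226);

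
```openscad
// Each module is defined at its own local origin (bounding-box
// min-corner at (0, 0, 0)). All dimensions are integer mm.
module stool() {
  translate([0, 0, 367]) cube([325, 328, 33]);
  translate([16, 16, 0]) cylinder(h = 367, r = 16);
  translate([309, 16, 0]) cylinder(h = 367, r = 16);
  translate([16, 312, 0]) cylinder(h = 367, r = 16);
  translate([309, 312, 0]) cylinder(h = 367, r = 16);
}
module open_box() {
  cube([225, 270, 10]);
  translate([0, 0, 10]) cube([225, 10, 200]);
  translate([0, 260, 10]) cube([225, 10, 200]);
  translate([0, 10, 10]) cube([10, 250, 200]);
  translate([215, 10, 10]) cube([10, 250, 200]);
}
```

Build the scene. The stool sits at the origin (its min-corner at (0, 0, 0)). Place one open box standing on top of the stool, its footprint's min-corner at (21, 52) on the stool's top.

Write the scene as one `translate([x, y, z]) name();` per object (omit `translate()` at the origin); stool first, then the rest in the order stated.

stool();
translate([21, 52, 400]) open_box();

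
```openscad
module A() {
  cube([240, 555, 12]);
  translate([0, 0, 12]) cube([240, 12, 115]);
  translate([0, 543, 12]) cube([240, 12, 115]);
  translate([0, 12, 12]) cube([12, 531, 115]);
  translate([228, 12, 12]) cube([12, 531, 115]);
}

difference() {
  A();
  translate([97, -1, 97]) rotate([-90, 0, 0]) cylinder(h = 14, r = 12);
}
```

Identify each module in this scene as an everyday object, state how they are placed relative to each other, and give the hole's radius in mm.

A is an open box. The open box has a circular hole through its front wall. The hole's radius is 12 mm.

The subtracted cylinder has r = 12 mm.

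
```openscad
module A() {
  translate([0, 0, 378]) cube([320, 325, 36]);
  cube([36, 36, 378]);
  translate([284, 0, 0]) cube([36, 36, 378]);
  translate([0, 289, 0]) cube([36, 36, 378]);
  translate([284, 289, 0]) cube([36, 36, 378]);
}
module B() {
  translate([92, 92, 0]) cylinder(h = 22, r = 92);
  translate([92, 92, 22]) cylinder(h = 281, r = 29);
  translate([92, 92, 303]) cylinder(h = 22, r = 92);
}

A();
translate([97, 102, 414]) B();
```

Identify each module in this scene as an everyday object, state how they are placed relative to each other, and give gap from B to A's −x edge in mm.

The spool's min-x is at 97; the stool's min-x is 0; gap = 97 mm.

A is a stool. B is a spool. The spool is on top of the stool. The gap from the spool to the stool's −x edge is 97 mm.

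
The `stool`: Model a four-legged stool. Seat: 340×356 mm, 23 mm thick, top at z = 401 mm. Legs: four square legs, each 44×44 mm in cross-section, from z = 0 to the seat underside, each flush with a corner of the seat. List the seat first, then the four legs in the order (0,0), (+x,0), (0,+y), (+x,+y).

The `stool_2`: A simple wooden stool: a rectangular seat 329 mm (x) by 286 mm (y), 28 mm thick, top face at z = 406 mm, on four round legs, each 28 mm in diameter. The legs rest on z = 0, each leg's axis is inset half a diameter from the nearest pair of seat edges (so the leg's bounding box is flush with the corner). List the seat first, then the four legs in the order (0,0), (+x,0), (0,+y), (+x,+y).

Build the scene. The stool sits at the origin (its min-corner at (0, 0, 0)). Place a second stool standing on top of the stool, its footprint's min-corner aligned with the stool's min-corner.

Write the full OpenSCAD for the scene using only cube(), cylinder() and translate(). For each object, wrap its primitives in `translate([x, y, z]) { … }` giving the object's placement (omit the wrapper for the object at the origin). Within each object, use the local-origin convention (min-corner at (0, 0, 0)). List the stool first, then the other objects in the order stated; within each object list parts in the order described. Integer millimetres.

translate([0, 0, 378]) cube([340, 356, 23]);
cube([44, 44, 378]);
translate([296, 0, 0]) cube([44, 44, 378]);
translate([0, 312, 0]) cube([44, 44, 378]);
translate([296, 312, 0]) cube([44, 44, 378]);
translate([0, 0, 401]) {
  translate([0, 0, 378]) cube([329, 286, 28]);
  translate([14, 14, 0]) cylinder(h = 378, r = 14);
  translate([315, 14, 0]) cylinder(h = 378, r = 14);
  translate([14, 272, 0]) cylinder(h = 378, r = 14);
  translate([315, 272, 0]) cylinder(h = 378, r = 14);
}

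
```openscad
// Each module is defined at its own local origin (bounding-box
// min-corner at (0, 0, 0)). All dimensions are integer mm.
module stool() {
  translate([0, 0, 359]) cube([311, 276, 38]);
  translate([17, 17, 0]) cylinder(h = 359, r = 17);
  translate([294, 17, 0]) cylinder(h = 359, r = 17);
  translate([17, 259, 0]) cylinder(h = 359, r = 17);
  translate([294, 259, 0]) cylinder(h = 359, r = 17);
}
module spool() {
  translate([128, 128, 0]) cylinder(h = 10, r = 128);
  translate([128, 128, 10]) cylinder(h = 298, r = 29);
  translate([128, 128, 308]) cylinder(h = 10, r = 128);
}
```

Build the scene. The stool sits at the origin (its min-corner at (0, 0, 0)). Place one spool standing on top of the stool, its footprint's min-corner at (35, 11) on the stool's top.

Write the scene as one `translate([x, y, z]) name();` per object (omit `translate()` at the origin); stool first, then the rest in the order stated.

stool();
translate([35, 11, 397]) spool();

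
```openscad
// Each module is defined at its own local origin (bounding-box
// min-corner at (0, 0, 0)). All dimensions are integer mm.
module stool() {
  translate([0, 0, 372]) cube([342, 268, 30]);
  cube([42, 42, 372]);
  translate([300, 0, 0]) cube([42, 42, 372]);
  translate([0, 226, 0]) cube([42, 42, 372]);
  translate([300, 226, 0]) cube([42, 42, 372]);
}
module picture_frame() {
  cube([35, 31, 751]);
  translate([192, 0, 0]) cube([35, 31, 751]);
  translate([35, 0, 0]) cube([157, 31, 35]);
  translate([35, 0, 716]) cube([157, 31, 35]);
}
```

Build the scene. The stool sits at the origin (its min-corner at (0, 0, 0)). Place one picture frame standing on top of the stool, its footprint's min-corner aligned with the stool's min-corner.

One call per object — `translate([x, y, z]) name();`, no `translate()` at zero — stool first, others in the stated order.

stool();
translate([0, 0, 402]) picture_frame();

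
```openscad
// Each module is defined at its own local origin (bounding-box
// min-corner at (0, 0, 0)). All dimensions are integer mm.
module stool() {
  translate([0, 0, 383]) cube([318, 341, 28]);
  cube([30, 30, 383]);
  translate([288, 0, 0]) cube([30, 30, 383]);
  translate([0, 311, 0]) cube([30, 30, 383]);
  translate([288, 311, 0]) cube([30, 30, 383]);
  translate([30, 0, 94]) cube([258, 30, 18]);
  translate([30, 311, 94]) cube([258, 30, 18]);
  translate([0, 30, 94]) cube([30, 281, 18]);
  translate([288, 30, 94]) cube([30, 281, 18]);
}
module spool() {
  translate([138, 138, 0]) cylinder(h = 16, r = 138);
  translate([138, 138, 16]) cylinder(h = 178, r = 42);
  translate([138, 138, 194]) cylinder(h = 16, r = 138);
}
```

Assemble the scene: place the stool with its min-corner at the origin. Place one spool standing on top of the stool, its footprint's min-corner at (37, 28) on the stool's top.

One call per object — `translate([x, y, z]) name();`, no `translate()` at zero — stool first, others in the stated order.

stool();
translate([37, 28, 411]) spool();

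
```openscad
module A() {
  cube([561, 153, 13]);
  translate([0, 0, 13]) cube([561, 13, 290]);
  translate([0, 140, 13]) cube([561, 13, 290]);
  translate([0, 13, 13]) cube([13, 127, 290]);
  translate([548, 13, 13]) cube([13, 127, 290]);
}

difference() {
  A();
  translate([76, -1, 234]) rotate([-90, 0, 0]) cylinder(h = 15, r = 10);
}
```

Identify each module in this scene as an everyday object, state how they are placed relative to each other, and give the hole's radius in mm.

The subtracted cylinder has r = 10 mm.

A is an open box. The open box has a circular hole through its front wall. The hole's radius is 10 mm.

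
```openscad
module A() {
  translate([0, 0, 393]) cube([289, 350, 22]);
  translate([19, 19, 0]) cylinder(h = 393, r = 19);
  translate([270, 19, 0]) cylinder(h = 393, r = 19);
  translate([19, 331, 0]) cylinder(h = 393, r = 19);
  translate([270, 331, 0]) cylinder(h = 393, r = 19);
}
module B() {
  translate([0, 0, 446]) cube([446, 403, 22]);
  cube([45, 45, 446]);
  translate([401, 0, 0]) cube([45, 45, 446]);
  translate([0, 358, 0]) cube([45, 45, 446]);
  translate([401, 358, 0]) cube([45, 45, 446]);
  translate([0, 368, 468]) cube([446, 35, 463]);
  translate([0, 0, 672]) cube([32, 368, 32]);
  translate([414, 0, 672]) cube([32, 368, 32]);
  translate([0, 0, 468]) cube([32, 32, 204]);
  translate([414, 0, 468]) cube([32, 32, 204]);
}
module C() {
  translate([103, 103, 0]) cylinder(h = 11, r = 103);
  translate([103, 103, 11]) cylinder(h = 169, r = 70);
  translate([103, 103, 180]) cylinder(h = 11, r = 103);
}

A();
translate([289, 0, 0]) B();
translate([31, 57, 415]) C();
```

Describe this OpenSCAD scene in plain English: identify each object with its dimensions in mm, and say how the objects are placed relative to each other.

A is a simple wooden stool: a rectangular seat 289 mm (x) by 350 mm (y), 22 mm thick, top face at z = 415 mm, on four round legs, each 38 mm in diameter. The legs rest on z = 0, each leg's axis is inset half a diameter from the nearest pair of seat edges (so the leg's bounding box is flush with the corner).

B is a chair. The seat is a 446×403×22 mm slab with its top at z = 468 mm, on four 45×45 mm corner legs (flush with the seat edges, standing on z = 0). A flat backrest 35 mm thick, 463 mm tall, spans the full seat width and rises from the seat top along its +y edge, rear face flush with the rear of the seat. Two armrests of 32×32 mm section run along each side from the seat's front edge to the front of the backrest, top faces 236 mm above the seat top and outer faces flush with the seat's x-edges; a 32×32 mm post under the front of each armrest stands on the seat at the front corner.

C is a spool: two coaxial disc flanges of radius 103 mm and thickness 11 mm, joined by a core cylinder of radius 70 mm and height 169 mm. The lower flange rests on z = 0 and the three cylinders share a vertical axis.

The chair is against the stool's +x side, with their −y faces flush. The spool is on top of the stool.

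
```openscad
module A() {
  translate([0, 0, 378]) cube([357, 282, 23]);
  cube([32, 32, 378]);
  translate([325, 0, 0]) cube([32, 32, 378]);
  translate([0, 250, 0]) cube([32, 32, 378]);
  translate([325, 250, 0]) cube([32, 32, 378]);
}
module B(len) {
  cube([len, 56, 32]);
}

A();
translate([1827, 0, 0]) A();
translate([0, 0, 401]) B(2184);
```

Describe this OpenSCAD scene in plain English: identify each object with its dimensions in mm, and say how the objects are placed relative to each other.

A is a four-legged stool. The seat is a 357×282×23 mm slab whose top surface is at z = 401 mm; four square legs, each 32×32 mm in cross-section, run from the floor (z = 0) to the underside of the seat, each flush with a corner of the seat.

B is a rectangular beam 2184 mm long (x), 56 mm deep (y), 32 mm thick (z).

The beam spans the tops of two stools placed 1470 mm apart, resting at z = 401 mm.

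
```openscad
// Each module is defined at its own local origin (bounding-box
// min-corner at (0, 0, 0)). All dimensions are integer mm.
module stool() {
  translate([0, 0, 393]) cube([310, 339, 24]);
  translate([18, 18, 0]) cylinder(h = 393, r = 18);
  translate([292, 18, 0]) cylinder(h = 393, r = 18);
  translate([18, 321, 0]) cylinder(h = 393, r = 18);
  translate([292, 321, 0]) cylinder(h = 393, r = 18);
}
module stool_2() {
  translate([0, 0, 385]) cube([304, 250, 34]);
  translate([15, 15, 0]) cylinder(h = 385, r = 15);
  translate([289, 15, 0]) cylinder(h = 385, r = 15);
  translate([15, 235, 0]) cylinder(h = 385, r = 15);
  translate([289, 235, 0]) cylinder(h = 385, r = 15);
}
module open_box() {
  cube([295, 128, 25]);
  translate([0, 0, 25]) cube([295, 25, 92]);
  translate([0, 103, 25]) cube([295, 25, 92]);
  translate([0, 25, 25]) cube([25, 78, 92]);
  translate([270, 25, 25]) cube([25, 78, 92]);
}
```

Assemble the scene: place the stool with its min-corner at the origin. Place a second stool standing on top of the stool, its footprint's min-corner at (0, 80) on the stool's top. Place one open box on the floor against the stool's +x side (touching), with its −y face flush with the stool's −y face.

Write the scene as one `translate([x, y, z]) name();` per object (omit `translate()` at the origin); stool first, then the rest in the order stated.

stool();
translate([0, 80, 417]) stool_2();
translate([310, 0, 0]) open_box();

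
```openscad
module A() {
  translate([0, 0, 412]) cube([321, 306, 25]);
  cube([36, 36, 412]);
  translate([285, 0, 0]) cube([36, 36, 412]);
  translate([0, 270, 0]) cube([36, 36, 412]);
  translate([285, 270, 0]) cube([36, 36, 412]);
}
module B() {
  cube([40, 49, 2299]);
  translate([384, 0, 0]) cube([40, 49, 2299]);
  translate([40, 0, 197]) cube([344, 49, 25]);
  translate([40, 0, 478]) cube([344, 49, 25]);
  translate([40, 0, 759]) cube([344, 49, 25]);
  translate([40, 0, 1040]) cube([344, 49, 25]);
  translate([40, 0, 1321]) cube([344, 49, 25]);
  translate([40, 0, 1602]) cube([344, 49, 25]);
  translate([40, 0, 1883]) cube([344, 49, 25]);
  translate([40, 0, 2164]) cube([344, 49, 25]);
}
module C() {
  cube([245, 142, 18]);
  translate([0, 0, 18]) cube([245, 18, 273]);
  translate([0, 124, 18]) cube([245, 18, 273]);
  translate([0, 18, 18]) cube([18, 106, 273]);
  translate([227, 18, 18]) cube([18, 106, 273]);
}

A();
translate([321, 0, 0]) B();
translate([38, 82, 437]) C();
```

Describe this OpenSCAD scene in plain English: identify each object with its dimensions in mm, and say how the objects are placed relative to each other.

A is a four-legged stool. The seat is 321×306 mm, 25 mm thick, top at z = 437 mm. It stands on four square legs, each 36×36 mm in cross-section, from z = 0 to the seat underside, each flush with a corner of the seat.

B is a wooden ladder with two side rails of 40×49 mm section and 2299 mm height, set 424 mm apart overall. Between them run 8 rectangular rungs (49 mm deep, 25 mm thick), front faces flush with the rails' −y face. The bottom of the first rung is 197 mm above the floor and each subsequent rung is 281 mm higher than the one below.

C is an open-topped rectangular box: outside dimensions 245×142×291 mm, with a uniform wall and base thickness of 18 mm. The base is a full 245×142 slab on the floor; four walls sit on top of the base. The front and back walls (the −y and +y sides) span the full width; the two side walls fit between them.

The ladder is against the stool's +x side, with their −y faces flush. The open box is on top of the stool, centred.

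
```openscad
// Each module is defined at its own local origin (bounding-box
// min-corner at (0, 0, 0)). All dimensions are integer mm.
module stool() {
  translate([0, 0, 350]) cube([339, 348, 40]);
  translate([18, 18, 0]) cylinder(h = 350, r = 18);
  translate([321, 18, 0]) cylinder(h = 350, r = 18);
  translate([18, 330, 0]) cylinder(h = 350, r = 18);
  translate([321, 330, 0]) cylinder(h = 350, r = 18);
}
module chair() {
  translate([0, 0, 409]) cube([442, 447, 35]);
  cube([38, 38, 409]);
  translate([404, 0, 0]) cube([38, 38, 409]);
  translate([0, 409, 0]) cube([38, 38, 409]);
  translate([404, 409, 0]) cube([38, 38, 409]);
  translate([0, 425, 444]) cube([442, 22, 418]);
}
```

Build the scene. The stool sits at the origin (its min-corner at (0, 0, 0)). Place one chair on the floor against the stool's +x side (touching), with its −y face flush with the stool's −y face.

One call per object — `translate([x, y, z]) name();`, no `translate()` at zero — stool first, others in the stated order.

stool();
translate([339, 0, 0]) chair();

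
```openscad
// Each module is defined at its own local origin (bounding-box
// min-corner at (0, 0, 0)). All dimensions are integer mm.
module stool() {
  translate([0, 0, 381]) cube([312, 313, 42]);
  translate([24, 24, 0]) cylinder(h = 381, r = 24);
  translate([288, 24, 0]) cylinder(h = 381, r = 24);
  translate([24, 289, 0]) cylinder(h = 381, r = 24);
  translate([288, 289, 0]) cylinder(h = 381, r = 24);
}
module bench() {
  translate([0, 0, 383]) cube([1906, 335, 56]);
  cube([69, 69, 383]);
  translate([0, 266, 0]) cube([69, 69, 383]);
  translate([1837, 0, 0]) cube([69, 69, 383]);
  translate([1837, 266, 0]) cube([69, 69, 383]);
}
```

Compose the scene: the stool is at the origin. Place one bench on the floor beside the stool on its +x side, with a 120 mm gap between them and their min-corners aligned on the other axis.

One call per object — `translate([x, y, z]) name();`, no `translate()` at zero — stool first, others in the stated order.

stool();
translate([432, 0, 0]) bench();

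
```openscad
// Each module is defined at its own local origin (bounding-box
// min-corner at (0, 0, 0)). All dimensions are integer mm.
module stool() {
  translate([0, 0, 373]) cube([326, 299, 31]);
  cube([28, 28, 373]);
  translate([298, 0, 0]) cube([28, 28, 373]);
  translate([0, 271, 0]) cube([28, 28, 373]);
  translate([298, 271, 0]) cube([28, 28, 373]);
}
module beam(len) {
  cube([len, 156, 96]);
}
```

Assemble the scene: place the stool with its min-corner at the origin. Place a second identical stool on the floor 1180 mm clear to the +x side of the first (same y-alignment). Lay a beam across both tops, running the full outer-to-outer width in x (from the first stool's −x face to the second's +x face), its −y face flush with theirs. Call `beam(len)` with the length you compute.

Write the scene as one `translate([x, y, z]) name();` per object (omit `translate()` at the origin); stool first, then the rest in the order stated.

stool();
translate([1506, 0, 0]) stool();
translate([0, 0, 404]) beam(1832);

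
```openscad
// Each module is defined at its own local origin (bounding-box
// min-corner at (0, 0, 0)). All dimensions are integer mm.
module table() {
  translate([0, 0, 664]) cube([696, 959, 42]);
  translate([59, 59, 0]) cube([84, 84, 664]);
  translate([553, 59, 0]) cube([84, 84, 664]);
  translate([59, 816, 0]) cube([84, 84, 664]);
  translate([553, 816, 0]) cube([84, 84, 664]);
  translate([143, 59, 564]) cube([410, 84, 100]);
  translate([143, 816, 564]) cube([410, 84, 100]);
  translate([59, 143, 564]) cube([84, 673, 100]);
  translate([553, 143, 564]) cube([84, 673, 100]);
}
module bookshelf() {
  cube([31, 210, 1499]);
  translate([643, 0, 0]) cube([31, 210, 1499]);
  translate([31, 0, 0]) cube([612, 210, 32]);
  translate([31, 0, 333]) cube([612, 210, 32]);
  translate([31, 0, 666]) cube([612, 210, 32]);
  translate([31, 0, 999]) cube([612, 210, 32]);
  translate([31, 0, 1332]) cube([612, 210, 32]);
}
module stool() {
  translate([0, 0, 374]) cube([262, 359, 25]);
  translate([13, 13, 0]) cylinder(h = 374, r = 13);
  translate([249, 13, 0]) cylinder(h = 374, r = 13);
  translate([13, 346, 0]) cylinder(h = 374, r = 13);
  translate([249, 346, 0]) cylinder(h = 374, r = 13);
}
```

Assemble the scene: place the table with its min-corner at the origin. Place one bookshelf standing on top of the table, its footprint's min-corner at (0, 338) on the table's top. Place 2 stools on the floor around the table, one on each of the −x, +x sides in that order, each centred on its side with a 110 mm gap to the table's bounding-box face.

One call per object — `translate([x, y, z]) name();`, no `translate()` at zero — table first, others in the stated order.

table();
translate([0, 338, 706]) bookshelf();
translate([-372, 300, 0]) stool();
translate([806, 300, 0]) stool();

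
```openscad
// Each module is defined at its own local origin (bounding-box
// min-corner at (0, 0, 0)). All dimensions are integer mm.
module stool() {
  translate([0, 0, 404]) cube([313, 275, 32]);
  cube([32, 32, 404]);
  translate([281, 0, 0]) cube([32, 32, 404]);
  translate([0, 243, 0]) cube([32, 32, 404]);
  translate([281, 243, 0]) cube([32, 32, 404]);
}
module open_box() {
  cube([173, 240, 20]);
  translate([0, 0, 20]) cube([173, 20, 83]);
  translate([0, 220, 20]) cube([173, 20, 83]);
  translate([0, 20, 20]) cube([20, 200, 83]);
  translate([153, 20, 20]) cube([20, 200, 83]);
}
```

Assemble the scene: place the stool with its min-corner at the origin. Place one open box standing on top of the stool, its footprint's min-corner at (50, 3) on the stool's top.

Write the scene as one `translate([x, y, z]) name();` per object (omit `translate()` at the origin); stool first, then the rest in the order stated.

stool();
translate([50, 3, 436]) open_box();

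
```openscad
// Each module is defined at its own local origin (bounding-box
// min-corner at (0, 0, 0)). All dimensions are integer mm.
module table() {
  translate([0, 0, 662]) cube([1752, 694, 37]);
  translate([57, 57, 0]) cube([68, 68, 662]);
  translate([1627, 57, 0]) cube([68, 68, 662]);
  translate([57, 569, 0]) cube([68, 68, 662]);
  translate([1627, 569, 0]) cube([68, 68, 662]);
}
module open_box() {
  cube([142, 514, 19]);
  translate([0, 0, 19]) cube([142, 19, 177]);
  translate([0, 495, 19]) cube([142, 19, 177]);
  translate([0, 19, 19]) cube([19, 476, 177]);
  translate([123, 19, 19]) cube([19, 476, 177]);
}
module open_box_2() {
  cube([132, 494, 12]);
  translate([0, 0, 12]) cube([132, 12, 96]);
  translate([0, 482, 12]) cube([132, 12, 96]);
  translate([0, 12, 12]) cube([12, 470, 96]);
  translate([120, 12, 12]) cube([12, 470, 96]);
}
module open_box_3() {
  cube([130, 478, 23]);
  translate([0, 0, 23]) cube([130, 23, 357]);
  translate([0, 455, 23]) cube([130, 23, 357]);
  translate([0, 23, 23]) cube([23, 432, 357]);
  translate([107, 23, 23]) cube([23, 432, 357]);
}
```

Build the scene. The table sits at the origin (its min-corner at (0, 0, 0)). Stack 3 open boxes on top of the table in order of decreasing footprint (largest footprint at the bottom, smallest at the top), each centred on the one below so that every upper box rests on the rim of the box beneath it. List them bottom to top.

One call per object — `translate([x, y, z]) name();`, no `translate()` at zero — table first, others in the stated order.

table();
translate([805, 90, 699]) open_box();
translate([810, 100, 895]) open_box_2();
translate([811, 108, 1003]) open_box_3();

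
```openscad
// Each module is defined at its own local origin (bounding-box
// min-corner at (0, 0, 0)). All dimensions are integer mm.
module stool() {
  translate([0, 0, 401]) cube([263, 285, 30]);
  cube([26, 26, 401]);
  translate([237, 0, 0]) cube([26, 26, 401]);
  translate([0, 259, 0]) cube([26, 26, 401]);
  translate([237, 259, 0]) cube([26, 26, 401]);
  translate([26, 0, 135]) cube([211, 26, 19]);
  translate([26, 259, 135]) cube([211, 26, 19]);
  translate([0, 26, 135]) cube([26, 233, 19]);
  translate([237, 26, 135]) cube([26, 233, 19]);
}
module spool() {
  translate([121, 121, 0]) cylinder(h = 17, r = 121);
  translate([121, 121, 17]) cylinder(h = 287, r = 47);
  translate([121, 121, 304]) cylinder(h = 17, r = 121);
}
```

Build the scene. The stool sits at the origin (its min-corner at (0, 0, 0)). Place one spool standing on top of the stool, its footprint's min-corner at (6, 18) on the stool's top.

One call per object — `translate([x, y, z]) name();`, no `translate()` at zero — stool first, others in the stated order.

stool();
translate([6, 18, 431]) spool();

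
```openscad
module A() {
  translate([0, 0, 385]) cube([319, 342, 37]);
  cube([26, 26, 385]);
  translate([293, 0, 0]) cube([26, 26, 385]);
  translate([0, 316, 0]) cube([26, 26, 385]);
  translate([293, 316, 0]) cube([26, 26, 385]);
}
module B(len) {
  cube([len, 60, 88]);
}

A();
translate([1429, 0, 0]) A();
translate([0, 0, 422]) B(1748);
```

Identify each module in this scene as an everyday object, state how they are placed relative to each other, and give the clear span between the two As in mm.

Second stool starts at x = 1429; first ends at x = 319; clear span = 1429 − 319 = 1110 mm.

A is a stool. B is a beam. A beam spans the tops of two stools. The clear span between the two stools is 1110 mm.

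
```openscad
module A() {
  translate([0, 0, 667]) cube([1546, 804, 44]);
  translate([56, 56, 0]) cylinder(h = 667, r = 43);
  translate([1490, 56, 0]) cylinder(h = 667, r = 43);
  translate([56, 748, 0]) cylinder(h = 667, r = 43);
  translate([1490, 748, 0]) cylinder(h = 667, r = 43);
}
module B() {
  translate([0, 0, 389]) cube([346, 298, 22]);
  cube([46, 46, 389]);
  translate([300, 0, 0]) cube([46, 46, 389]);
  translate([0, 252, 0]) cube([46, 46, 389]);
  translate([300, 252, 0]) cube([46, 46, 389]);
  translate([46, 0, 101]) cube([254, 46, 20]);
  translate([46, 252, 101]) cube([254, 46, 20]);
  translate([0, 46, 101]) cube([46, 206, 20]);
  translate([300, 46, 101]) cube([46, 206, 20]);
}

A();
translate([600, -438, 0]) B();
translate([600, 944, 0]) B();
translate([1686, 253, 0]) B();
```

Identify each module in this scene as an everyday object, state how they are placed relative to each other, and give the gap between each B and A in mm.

Each stool's nearest face is 140 mm from the table's bounding box.

A is a table. B is a stool. Three stools sit around the table at the −y, +y, +x sides. The gap between each stool and the table is 140 mm.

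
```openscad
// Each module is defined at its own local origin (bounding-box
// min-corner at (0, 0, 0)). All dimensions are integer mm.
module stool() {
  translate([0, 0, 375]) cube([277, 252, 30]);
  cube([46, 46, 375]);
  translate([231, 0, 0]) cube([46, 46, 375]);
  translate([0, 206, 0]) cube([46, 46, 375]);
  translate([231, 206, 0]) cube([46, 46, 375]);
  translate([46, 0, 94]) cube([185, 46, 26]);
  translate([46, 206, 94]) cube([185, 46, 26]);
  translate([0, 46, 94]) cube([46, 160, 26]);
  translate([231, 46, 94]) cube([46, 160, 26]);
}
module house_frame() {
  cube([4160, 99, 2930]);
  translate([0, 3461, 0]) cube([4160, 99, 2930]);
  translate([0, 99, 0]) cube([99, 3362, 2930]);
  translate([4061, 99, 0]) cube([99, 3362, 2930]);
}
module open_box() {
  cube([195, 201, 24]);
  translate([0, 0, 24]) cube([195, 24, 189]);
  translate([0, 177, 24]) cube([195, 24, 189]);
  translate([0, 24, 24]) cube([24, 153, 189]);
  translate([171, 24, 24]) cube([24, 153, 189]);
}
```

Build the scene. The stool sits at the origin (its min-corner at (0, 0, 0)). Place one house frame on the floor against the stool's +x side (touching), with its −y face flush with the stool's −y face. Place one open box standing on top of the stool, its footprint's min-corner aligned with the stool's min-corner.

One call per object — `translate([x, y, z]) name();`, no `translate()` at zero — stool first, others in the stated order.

stool();
translate([277, 0, 0]) house_frame();
translate([0, 0, 405]) open_box();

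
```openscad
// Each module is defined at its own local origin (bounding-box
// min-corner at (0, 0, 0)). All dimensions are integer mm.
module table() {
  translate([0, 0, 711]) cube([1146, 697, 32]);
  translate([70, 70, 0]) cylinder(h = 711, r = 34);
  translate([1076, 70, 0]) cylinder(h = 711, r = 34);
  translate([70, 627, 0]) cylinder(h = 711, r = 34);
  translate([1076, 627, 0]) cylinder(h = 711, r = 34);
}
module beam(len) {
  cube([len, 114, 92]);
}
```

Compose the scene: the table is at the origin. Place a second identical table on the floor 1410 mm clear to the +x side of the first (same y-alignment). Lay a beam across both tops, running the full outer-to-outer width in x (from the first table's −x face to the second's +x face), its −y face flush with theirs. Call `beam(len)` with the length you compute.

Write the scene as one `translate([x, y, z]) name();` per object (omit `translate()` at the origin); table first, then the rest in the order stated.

table();
translate([2556, 0, 0]) table();
translate([0, 0, 743]) beam(3702);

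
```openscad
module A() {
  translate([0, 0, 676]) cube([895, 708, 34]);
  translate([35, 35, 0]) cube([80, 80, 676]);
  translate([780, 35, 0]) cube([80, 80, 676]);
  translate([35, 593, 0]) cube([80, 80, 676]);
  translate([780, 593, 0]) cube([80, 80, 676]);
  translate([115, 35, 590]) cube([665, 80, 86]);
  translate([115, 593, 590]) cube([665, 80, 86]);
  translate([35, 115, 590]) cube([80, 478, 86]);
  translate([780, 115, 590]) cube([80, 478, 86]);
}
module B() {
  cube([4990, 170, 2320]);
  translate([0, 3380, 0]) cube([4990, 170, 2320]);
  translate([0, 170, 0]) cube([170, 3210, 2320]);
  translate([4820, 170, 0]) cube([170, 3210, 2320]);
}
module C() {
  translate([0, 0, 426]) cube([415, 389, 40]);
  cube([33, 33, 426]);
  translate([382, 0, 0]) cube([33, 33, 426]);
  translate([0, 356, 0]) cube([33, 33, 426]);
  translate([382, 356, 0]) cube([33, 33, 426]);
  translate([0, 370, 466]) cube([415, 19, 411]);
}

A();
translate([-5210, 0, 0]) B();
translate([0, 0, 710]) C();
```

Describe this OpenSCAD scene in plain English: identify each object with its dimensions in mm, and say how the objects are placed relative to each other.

A is a table with a 895×708 mm rectangular top, 34 mm thick, top surface at z = 710 mm, supported by four 80×80 mm square legs, each inset 35 mm from the nearest pair of top edges, running from the floor. Four apron rails, 80 mm thick and 86 mm tall, run between adjacent legs with their top edges flush with the underside of the top and their outer faces flush with the legs' outer faces.

B is the wall frame of a small rectangular building: four walls, each 2320 mm tall and 170 mm thick, enclosing a footprint 4990 mm (x) by 3550 mm (y) outside-to-outside, with no floor or roof. The front and back walls (the −y and +y sides) span the full width; the two side walls fit between them.

C is a chair: 415×389 mm seat, 40 mm thick, top at z = 466 mm, on four 33 mm square corner legs flush with the seat edges. A 19 mm thick backrest slab spans the full seat width, extending 411 mm above the seat top, its back face flush with the seat's +y edge.

The house frame is on the floor beside the table on its −x side. The chair is on top of the table.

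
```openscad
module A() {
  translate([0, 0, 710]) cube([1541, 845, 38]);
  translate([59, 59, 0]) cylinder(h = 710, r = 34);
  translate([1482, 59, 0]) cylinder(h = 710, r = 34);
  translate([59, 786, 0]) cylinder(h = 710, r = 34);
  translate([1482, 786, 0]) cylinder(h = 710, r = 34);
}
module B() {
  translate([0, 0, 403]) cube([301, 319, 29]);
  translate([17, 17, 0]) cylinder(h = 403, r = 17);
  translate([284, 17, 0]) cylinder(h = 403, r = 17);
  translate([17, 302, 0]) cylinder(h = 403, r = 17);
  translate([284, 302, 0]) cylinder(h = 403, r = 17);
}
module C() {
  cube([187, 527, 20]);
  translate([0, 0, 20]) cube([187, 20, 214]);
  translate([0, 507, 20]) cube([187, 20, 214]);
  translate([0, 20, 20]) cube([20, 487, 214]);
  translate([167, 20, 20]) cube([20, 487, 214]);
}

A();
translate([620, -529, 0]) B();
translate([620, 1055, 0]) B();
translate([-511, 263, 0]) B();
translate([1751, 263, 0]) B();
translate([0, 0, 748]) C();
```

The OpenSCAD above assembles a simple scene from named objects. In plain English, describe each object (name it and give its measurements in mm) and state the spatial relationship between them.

A is a table: top 1541 mm (x) × 845 mm (y), 38 mm thick, upper face at z = 748 mm, on four round legs of 68 mm diameter, each leg's bounding box inset 25 mm from the nearest pair of top edges, running from z = 0 to the bottom of the top.

B is a four-legged stool. The seat is 301×319 mm, 29 mm thick, top at z = 432 mm. It stands on four round legs, each 34 mm in diameter, from z = 0 to the seat underside, each leg's axis is inset half a diameter from the nearest pair of seat edges (so the leg's bounding box is flush with the corner).

C is an open storage box with external size 187×527×234 mm and wall thickness 20 mm (the base is also 20 mm thick). The base covers the whole footprint; the four walls stand on the base, with the y-facing walls full-width and the x-facing walls fitting between their inner faces.

Four stools sit around the table at the −y, +y, −x, +x sides. The open box is on top of the table.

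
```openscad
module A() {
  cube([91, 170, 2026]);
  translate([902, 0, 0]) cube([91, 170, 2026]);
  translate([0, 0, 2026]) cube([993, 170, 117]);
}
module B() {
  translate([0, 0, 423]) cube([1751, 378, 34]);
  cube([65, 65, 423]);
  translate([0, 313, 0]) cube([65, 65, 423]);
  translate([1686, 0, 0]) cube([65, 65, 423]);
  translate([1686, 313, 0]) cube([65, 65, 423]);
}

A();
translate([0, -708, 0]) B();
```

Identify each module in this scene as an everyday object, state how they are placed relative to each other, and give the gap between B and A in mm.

A is a door frame. B is a bench. The bench is on the floor beside the door frame on its −y side. The gap between the bench and the door frame is 330 mm.

The bench's nearest face is 330 mm from the door frame's −y face.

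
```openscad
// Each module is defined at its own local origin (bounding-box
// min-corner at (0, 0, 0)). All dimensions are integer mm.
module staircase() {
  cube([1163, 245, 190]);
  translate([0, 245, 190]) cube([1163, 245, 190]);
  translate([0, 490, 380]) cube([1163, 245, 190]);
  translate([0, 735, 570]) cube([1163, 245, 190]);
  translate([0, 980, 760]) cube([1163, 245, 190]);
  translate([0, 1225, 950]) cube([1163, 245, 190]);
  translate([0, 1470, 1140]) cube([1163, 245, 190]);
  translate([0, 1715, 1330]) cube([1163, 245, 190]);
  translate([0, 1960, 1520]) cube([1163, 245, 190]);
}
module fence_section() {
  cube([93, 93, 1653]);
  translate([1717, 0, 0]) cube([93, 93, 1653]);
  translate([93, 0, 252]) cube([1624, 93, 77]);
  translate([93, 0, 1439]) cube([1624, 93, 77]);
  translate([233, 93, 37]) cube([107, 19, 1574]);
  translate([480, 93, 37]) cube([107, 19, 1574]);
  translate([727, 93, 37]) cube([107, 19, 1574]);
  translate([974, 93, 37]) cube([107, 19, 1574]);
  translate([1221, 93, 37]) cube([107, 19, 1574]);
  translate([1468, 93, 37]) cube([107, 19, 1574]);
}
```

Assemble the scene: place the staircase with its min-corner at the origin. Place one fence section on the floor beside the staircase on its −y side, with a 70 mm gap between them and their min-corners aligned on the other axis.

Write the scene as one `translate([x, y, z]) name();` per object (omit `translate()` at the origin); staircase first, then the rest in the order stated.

staircase();
translate([0, -182, 0]) fence_section();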